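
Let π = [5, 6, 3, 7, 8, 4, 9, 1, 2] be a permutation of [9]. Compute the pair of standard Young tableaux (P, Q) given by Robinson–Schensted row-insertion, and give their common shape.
P = [1, 2, 7, 8, 9] / [3, 4] / [5, 6];  Q = [1, 2, 4, 5, 7] / [3, 6] / [8, 9];  common shape = (5, 2, 2)

Row-insert the values π_1, π_2, … into P one at a time, bumping the leftmost entry strictly greater than the inserted value down to the next row. The recording tableau Q records, in position (i, j), the step at which that cell was added to P.
  Insert 5 (step 1): P = [5];  Q = [1]
  Insert 6 (step 2): P = [5, 6];  Q = [1, 2]
  Insert 3 (step 3): P = [3, 6] / [5];  Q = [1, 2] / [3]
  Insert 7 (step 4): P = [3, 6, 7] / [5];  Q = [1, 2, 4] / [3]
  Insert 8 (step 5): P = [3, 6, 7, 8] / [5];  Q = [1, 2, 4, 5] / [3]
  Insert 4 (step 6): P = [3, 4, 7, 8] / [5, 6];  Q = [1, 2, 4, 5] / [3, 6]
  Insert 9 (step 7): P = [3, 4, 7, 8, 9] / [5, 6];  Q = [1, 2, 4, 5, 7] / [3, 6]
  Insert 1 (step 8): P = [1, 4, 7, 8, 9] / [3, 6] / [5];  Q = [1, 2, 4, 5, 7] / [3, 6] / [8]
  Insert 2 (step 9): P = [1, 2, 7, 8, 9] / [3, 4] / [5, 6];  Q = [1, 2, 4, 5, 7] / [3, 6] / [8, 9]
Final shape: (5, 2, 2).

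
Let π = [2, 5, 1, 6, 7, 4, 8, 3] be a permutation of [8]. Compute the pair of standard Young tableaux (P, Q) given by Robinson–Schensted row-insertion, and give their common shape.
P = [1, 3, 6, 7, 8] / [2, 4] / [5];  Q = [1, 2, 4, 5, 7] / [3, 6] / [8];  common shape = (5, 2, 1)

Row-insert the values π_1, π_2, … into P one at a time, bumping the leftmost entry strictly greater than the inserted value down to the next row. The recording tableau Q records, in position (i, j), the step at which that cell was added to P.
  Insert 2 (step 1): P = [2];  Q = [1]
  Insert 5 (step 2): P = [2, 5];  Q = [1, 2]
  Insert 1 (step 3): P = [1, 5] / [2];  Q = [1, 2] / [3]
  Insert 6 (step 4): P = [1, 5, 6] / [2];  Q = [1, 2, 4] / [3]
  Insert 7 (step 5): P = [1, 5, 6, 7] / [2];  Q = [1, 2, 4, 5] / [3]
  Insert 4 (step 6): P = [1, 4, 6, 7] / [2, 5];  Q = [1, 2, 4, 5] / [3, 6]
  Insert 8 (step 7): P = [1, 4, 6, 7, 8] / [2, 5];  Q = [1, 2, 4, 5, 7] / [3, 6]
  Insert 3 (step 8): P = [1, 3, 6, 7, 8] / [2, 4] / [5];  Q = [1, 2, 4, 5, 7] / [3, 6] / [8]
Final shape: (5, 2, 1).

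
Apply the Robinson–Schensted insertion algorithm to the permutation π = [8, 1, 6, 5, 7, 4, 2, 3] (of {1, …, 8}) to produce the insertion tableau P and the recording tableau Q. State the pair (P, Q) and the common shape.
P = [1, 2, 3] / [4, 7] / [5] / [6] / [8];  Q = [1, 3, 5] / [2, 8] / [4] / [6] / [7];  common shape = (3, 2, 1, 1, 1)

Row-insert the values π_1, π_2, … into P one at a time, bumping the leftmost entry strictly greater than the inserted value down to the next row. The recording tableau Q records, in position (i, j), the step at which that cell was added to P.
  Insert 8 (step 1): P = [8];  Q = [1]
  Insert 1 (step 2): P = [1] / [8];  Q = [1] / [2]
  Insert 6 (step 3): P = [1, 6] / [8];  Q = [1, 3] / [2]
  Insert 5 (step 4): P = [1, 5] / [6] / [8];  Q = [1, 3] / [2] / [4]
  Insert 7 (step 5): P = [1, 5, 7] / [6] / [8];  Q = [1, 3, 5] / [2] / [4]
  Insert 4 (step 6): P = [1, 4, 7] / [5] / [6] / [8];  Q = [1, 3, 5] / [2] / [4] / [6]
  Insert 2 (step 7): P = [1, 2, 7] / [4] / [5] / [6] / [8];  Q = [1, 3, 5] / [2] / [4] / [6] / [7]
  Insert 3 (step 8): P = [1, 2, 3] / [4, 7] / [5] / [6] / [8];  Q = [1, 3, 5] / [2, 8] / [4] / [6] / [7]
Final shape: (3, 2, 1, 1, 1).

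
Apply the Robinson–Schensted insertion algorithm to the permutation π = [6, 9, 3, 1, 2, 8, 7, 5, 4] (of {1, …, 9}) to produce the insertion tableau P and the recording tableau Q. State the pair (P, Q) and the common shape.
P = [1, 2, 4] / [3, 5] / [6, 7] / [8] / [9];  Q = [1, 2, 6] / [3, 5] / [4, 7] / [8] / [9];  common shape = (3, 2, 2, 1, 1)

Row-insert the values π_1, π_2, … into P one at a time, bumping the leftmost entry strictly greater than the inserted value down to the next row. The recording tableau Q records, in position (i, j), the step at which that cell was added to P.
  Insert 6 (step 1): P = [6];  Q = [1]
  Insert 9 (step 2): P = [6, 9];  Q = [1, 2]
  Insert 3 (step 3): P = [3, 9] / [6];  Q = [1, 2] / [3]
  Insert 1 (step 4): P = [1, 9] / [3] / [6];  Q = [1, 2] / [3] / [4]
  Insert 2 (step 5): P = [1, 2] / [3, 9] / [6];  Q = [1, 2] / [3, 5] / [4]
  Insert 8 (step 6): P = [1, 2, 8] / [3, 9] / [6];  Q = [1, 2, 6] / [3, 5] / [4]
  Insert 7 (step 7): P = [1, 2, 7] / [3, 8] / [6, 9];  Q = [1, 2, 6] / [3, 5] / [4, 7]
  Insert 5 (step 8): P = [1, 2, 5] / [3, 7] / [6, 8] / [9];  Q = [1, 2, 6] / [3, 5] / [4, 7] / [8]
  Insert 4 (step 9): P = [1, 2, 4] / [3, 5] / [6, 7] / [8] / [9];  Q = [1, 2, 6] / [3, 5] / [4, 7] / [8] / [9]
Final shape: (3, 2, 2, 1, 1).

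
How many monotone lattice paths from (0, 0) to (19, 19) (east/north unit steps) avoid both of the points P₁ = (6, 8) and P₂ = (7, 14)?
Number of paths = 27259880676

Inclusion–exclusion. Total paths: C(38, 19) = 35345263800. Through P₁: C(14, 6)·C(24, 13) = 7495920432. Through P₂: C(21, 7)·C(17, 12) = 719540640. Since P₁ is strictly southwest of P₂, a monotone path through both must visit P₁ then P₂; paths through both = C(14, 6)·C(7, 1)·C(17, 12) = 130077948. Avoid both = 35345263800 − 7495920432 − 719540640 + 130077948 = 27259880676.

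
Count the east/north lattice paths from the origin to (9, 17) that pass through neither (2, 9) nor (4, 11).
Number of paths = 2292455

Inclusion–exclusion. Total paths: C(26, 9) = 3124550. Through P₁: C(11, 2)·C(15, 7) = 353925. Through P₂: C(15, 4)·C(11, 5) = 630630. Since P₁ is strictly southwest of P₂, a monotone path through both must visit P₁ then P₂; paths through both = C(11, 2)·C(4, 2)·C(11, 5) = 152460. Avoid both = 3124550 − 353925 − 630630 + 152460 = 2292455.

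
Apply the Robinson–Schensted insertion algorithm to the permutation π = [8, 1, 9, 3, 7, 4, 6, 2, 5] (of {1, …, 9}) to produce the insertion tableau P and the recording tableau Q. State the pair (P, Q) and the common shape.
P = [1, 2, 4, 5] / [3, 6] / [7, 9] / [8];  Q = [1, 3, 5, 7] / [2, 4] / [6, 9] / [8];  common shape = (4, 2, 2, 1)

Row-insert the values π_1, π_2, … into P one at a time, bumping the leftmost entry strictly greater than the inserted value down to the next row. The recording tableau Q records, in position (i, j), the step at which that cell was added to P.
  Insert 8 (step 1): P = [8];  Q = [1]
  Insert 1 (step 2): P = [1] / [8];  Q = [1] / [2]
  Insert 9 (step 3): P = [1, 9] / [8];  Q = [1, 3] / [2]
  Insert 3 (step 4): P = [1, 3] / [8, 9];  Q = [1, 3] / [2, 4]
  Insert 7 (step 5): P = [1, 3, 7] / [8, 9];  Q = [1, 3, 5] / [2, 4]
  Insert 4 (step 6): P = [1, 3, 4] / [7, 9] / [8];  Q = [1, 3, 5] / [2, 4] / [6]
  Insert 6 (step 7): P = [1, 3, 4, 6] / [7, 9] / [8];  Q = [1, 3, 5, 7] / [2, 4] / [6]
  Insert 2 (step 8): P = [1, 2, 4, 6] / [3, 9] / [7] / [8];  Q = [1, 3, 5, 7] / [2, 4] / [6] / [8]
  Insert 5 (step 9): P = [1, 2, 4, 5] / [3, 6] / [7, 9] / [8];  Q = [1, 3, 5, 7] / [2, 4] / [6, 9] / [8]
Final shape: (4, 2, 2, 1).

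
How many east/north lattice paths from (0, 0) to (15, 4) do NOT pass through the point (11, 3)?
Number of paths = 2056

Total paths from (0, 0) to (15, 4): C(19, 15) = 3876. Paths through (11, 3): (paths (0, 0) → (11, 3)) × (paths (11, 3) → (15, 4)) = C(14, 11) · C(5, 4) = 364 · 5 = 1820. Avoidance count = 3876 − 1820 = 2056.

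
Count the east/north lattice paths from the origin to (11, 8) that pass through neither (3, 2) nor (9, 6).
Number of paths = 28122

Inclusion–exclusion. Total paths: C(19, 11) = 75582. Through P₁: C(5, 3)·C(14, 8) = 30030. Through P₂: C(15, 9)·C(4, 2) = 30030. Since P₁ is strictly southwest of P₂, a monotone path through both must visit P₁ then P₂; paths through both = C(5, 3)·C(10, 6)·C(4, 2) = 12600. Avoid both = 75582 − 30030 − 30030 + 12600 = 28122.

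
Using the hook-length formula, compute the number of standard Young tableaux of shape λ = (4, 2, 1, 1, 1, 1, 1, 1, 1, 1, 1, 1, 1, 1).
# SYT of shape (4, 2, 1, 1, 1, 1, 1, 1, 1, 1, 1, 1, 1, 1) = 7020

Hook-length formula: f^λ = n! / Π hook(c), product over all cells c of the Young diagram. For λ = (4, 2, 1, 1, 1, 1, 1, 1, 1, 1, 1, 1, 1, 1), n = 18 boxes. Hook lengths by row (left-to-right, top-to-bottom): [17, 4, 2, 1]; [14, 1]; [12]; [11]; [10]; [9]; [8]; [7]; [6]; [5]; [4]; [3]; [2]; [1]. Product of hooks = 912019046400. So f^λ = 18! / 912019046400 = 6402373705728000 / 912019046400 = 7020.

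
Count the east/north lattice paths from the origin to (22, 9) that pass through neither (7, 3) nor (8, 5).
Number of paths = 10811775

Inclusion–exclusion. Total paths: C(31, 22) = 20160075. Through P₁: C(10, 7)·C(21, 15) = 6511680. Through P₂: C(13, 8)·C(18, 14) = 3938220. Since P₁ is strictly southwest of P₂, a monotone path through both must visit P₁ then P₂; paths through both = C(10, 7)·C(3, 1)·C(18, 14) = 1101600. Avoid both = 20160075 − 6511680 − 3938220 + 1101600 = 10811775.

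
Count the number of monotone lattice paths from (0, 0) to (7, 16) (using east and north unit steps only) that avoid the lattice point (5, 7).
Number of paths = 201597

Total paths from (0, 0) to (7, 16): C(23, 7) = 245157. Paths through (5, 7): (paths (0, 0) → (5, 7)) × (paths (5, 7) → (7, 16)) = C(12, 5) · C(11, 2) = 792 · 55 = 43560. Avoidance count = 245157 − 43560 = 201597.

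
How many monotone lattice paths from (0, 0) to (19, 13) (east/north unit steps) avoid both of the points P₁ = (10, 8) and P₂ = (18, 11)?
Number of paths = 177638424

Inclusion–exclusion. Total paths: C(32, 19) = 347373600. Through P₁: C(18, 10)·C(14, 9) = 87603516. Through P₂: C(29, 18)·C(3, 1) = 103791870. Since P₁ is strictly southwest of P₂, a monotone path through both must visit P₁ then P₂; paths through both = C(18, 10)·C(11, 8)·C(3, 1) = 21660210. Avoid both = 347373600 − 87603516 − 103791870 + 21660210 = 177638424.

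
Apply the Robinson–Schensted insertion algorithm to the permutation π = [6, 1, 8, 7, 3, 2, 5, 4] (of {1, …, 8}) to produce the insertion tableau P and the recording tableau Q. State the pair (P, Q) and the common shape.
P = [1, 2, 4] / [3, 5] / [6, 7] / [8];  Q = [1, 3, 7] / [2, 4] / [5, 8] / [6];  common shape = (3, 2, 2, 1)

Row-insert the values π_1, π_2, … into P one at a time, bumping the leftmost entry strictly greater than the inserted value down to the next row. The recording tableau Q records, in position (i, j), the step at which that cell was added to P.
  Insert 6 (step 1): P = [6];  Q = [1]
  Insert 1 (step 2): P = [1] / [6];  Q = [1] / [2]
  Insert 8 (step 3): P = [1, 8] / [6];  Q = [1, 3] / [2]
  Insert 7 (step 4): P = [1, 7] / [6, 8];  Q = [1, 3] / [2, 4]
  Insert 3 (step 5): P = [1, 3] / [6, 7] / [8];  Q = [1, 3] / [2, 4] / [5]
  Insert 2 (step 6): P = [1, 2] / [3, 7] / [6] / [8];  Q = [1, 3] / [2, 4] / [5] / [6]
  Insert 5 (step 7): P = [1, 2, 5] / [3, 7] / [6] / [8];  Q = [1, 3, 7] / [2, 4] / [5] / [6]
  Insert 4 (step 8): P = [1, 2, 4] / [3, 5] / [6, 7] / [8];  Q = [1, 3, 7] / [2, 4] / [5, 8] / [6]
Final shape: (3, 2, 2, 1).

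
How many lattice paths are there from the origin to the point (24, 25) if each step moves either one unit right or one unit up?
Number of paths = 63205303218876

A monotone lattice path from (0, 0) to (24, 25) consists of 24 east steps and 25 north steps in some order, so it is determined by which 24 of the 49 steps are east. The count is C(49, 24) = 63205303218876.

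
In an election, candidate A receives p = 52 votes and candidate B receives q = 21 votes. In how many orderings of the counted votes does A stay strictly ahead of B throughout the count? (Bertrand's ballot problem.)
Strict-lead orderings = 460643843130588216

Total orderings of the 73 votes with 52 for A: C(73, 52) = 1084741953178481928. By the Bertrand ballot formula (Cycle Lemma / reflection principle), the number of orderings in which A is strictly ahead of B throughout is (p − q)/(p + q) · C(p + q, p) = (52 − 21)/(52 + 21) · 1084741953178481928 = 460643843130588216.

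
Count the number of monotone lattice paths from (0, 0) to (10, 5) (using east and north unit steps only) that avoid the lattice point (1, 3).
Number of paths = 2783

Total paths from (0, 0) to (10, 5): C(15, 10) = 3003. Paths through (1, 3): (paths (0, 0) → (1, 3)) × (paths (1, 3) → (10, 5)) = C(4, 1) · C(11, 9) = 4 · 55 = 220. Avoidance count = 3003 − 220 = 2783.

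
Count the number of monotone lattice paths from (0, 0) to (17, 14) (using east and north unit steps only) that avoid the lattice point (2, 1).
Number of paths = 152856045

Total paths from (0, 0) to (17, 14): C(31, 17) = 265182525. Paths through (2, 1): (paths (0, 0) → (2, 1)) × (paths (2, 1) → (17, 14)) = C(3, 2) · C(28, 15) = 3 · 37442160 = 112326480. Avoidance count = 265182525 − 112326480 = 152856045.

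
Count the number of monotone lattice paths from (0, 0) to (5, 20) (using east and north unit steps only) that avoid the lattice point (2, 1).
Number of paths = 48510

Total paths from (0, 0) to (5, 20): C(25, 5) = 53130. Paths through (2, 1): (paths (0, 0) → (2, 1)) × (paths (2, 1) → (5, 20)) = C(3, 2) · C(22, 3) = 3 · 1540 = 4620. Avoidance count = 53130 − 4620 = 48510.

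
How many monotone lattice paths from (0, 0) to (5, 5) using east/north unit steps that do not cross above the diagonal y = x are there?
C_5 = 42

These NE paths below the diagonal are counted by the Catalan number C_n = (1/(n + 1)) · C(2n, n). For n = 5: C_5 = (1/6) · C(10, 5) = 252/6 = 42.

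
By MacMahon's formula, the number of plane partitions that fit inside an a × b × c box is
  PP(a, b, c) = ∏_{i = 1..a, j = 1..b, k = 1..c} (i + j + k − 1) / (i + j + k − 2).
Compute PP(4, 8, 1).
PP(4, 8, 1) = 495

Evaluate the triple product over i = 1..4, j = 1..8, k = 1..1. The factors are (2/1) · (3/2) · (4/3) · (5/4) · (6/5) · (7/6) · (8/7) · (9/8) · … (32 factors total). The numerators and denominators telescope so the product is an integer; carrying out the multiplication exactly gives PP(4, 8, 1) = 495.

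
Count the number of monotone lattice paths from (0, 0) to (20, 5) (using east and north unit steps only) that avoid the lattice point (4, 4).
Number of paths = 51940

Total paths from (0, 0) to (20, 5): C(25, 20) = 53130. Paths through (4, 4): (paths (0, 0) → (4, 4)) × (paths (4, 4) → (20, 5)) = C(8, 4) · C(17, 16) = 70 · 17 = 1190. Avoidance count = 53130 − 1190 = 51940.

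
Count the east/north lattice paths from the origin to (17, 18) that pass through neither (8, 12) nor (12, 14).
Number of paths = 2928300900

Inclusion–exclusion. Total paths: C(35, 17) = 4537567650. Through P₁: C(20, 8)·C(15, 9) = 630479850. Through P₂: C(26, 12)·C(9, 5) = 1216870200. Since P₁ is strictly southwest of P₂, a monotone path through both must visit P₁ then P₂; paths through both = C(20, 8)·C(6, 4)·C(9, 5) = 238083300. Avoid both = 4537567650 − 630479850 − 1216870200 + 238083300 = 2928300900.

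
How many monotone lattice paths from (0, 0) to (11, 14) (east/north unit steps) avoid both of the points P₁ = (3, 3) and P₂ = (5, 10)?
Number of paths = 2466330

Inclusion–exclusion. Total paths: C(25, 11) = 4457400. Through P₁: C(6, 3)·C(19, 8) = 1511640. Through P₂: C(15, 5)·C(10, 6) = 630630. Since P₁ is strictly southwest of P₂, a monotone path through both must visit P₁ then P₂; paths through both = C(6, 3)·C(9, 2)·C(10, 6) = 151200. Avoid both = 4457400 − 1511640 − 630630 + 151200 = 2466330.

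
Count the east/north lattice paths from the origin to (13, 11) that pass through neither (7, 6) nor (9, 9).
Number of paths = 1231452

Inclusion–exclusion. Total paths: C(24, 13) = 2496144. Through P₁: C(13, 7)·C(11, 6) = 792792. Through P₂: C(18, 9)·C(6, 4) = 729300. Since P₁ is strictly southwest of P₂, a monotone path through both must visit P₁ then P₂; paths through both = C(13, 7)·C(5, 2)·C(6, 4) = 257400. Avoid both = 2496144 − 792792 − 729300 + 257400 = 1231452.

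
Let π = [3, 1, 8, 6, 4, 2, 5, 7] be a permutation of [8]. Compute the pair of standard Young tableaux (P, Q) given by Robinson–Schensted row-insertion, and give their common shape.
P = [1, 2, 5, 7] / [3, 4] / [6] / [8];  Q = [1, 3, 7, 8] / [2, 4] / [5] / [6];  common shape = (4, 2, 1, 1)

Row-insert the values π_1, π_2, … into P one at a time, bumping the leftmost entry strictly greater than the inserted value down to the next row. The recording tableau Q records, in position (i, j), the step at which that cell was added to P.
  Insert 3 (step 1): P = [3];  Q = [1]
  Insert 1 (step 2): P = [1] / [3];  Q = [1] / [2]
  Insert 8 (step 3): P = [1, 8] / [3];  Q = [1, 3] / [2]
  Insert 6 (step 4): P = [1, 6] / [3, 8];  Q = [1, 3] / [2, 4]
  Insert 4 (step 5): P = [1, 4] / [3, 6] / [8];  Q = [1, 3] / [2, 4] / [5]
  Insert 2 (step 6): P = [1, 2] / [3, 4] / [6] / [8];  Q = [1, 3] / [2, 4] / [5] / [6]
  Insert 5 (step 7): P = [1, 2, 5] / [3, 4] / [6] / [8];  Q = [1, 3, 7] / [2, 4] / [5] / [6]
  Insert 7 (step 8): P = [1, 2, 5, 7] / [3, 4] / [6] / [8];  Q = [1, 3, 7, 8] / [2, 4] / [5] / [6]
Final shape: (4, 2, 1, 1).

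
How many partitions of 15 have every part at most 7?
p(15, parts ≤ 7) = 131

Partitions of 15 with all parts ≤ 7: 7+7+1, 7+6+2, 7+6+1+1, 7+5+3, 7+5+2+1, 7+5+1+1+1, 7+4+4, 7+4+3+1, 7+4+2+2, 7+4+2+1+1, 7+4+1+1+1+1, 7+3+3+2, 7+3+3+1+1, 7+3+2+2+1, 7+3+2+1+1+1, 7+3+1+1+1+1+1, 7+2+2+2+2, 7+2+2+2+1+1, 7+2+2+1+1+1+1, 7+2+1+1+1+1+1+1, 7+1+1+1+1+1+1+1+1, 6+6+3, 6+6+2+1, 6+6+1+1+1, 6+5+4, 6+5+3+1, 6+5+2+2, 6+5+2+1+1, 6+5+1+1+1+1, 6+4+4+1, … (131 total). Count = 131.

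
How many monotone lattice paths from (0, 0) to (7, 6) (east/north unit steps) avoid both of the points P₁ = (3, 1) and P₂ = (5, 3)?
Number of paths = 892

Inclusion–exclusion. Total paths: C(13, 7) = 1716. Through P₁: C(4, 3)·C(9, 4) = 504. Through P₂: C(8, 5)·C(5, 2) = 560. Since P₁ is strictly southwest of P₂, a monotone path through both must visit P₁ then P₂; paths through both = C(4, 3)·C(4, 2)·C(5, 2) = 240. Avoid both = 1716 − 504 − 560 + 240 = 892.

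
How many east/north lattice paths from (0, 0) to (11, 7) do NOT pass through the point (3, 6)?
Number of paths = 31068

Total paths from (0, 0) to (11, 7): C(18, 11) = 31824. Paths through (3, 6): (paths (0, 0) → (3, 6)) × (paths (3, 6) → (11, 7)) = C(9, 3) · C(9, 8) = 84 · 9 = 756. Avoidance count = 31824 − 756 = 31068.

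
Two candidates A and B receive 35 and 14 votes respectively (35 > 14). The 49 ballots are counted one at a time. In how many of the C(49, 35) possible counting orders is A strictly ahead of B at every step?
Strict-lead orderings = 289392373944

Total orderings of the 49 votes with 35 for A: C(49, 35) = 675248872536. By the Bertrand ballot formula (Cycle Lemma / reflection principle), the number of orderings in which A is strictly ahead of B throughout is (p − q)/(p + q) · C(p + q, p) = (35 − 14)/(35 + 14) · 675248872536 = 289392373944.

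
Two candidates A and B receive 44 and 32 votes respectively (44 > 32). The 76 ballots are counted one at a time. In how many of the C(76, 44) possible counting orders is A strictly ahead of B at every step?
Strict-lead orderings = 425619851348799604350

Total orderings of the 76 votes with 44 for A: C(76, 44) = 2695592391875730827550. By the Bertrand ballot formula (Cycle Lemma / reflection principle), the number of orderings in which A is strictly ahead of B throughout is (p − q)/(p + q) · C(p + q, p) = (44 − 32)/(44 + 32) · 2695592391875730827550 = 425619851348799604350.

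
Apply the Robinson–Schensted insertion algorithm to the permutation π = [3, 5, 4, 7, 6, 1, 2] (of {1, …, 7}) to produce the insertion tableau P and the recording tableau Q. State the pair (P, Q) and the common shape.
P = [1, 2, 6] / [3, 4] / [5, 7];  Q = [1, 2, 4] / [3, 5] / [6, 7];  common shape = (3, 2, 2)

Row-insert the values π_1, π_2, … into P one at a time, bumping the leftmost entry strictly greater than the inserted value down to the next row. The recording tableau Q records, in position (i, j), the step at which that cell was added to P.
  Insert 3 (step 1): P = [3];  Q = [1]
  Insert 5 (step 2): P = [3, 5];  Q = [1, 2]
  Insert 4 (step 3): P = [3, 4] / [5];  Q = [1, 2] / [3]
  Insert 7 (step 4): P = [3, 4, 7] / [5];  Q = [1, 2, 4] / [3]
  Insert 6 (step 5): P = [3, 4, 6] / [5, 7];  Q = [1, 2, 4] / [3, 5]
  Insert 1 (step 6): P = [1, 4, 6] / [3, 7] / [5];  Q = [1, 2, 4] / [3, 5] / [6]
  Insert 2 (step 7): P = [1, 2, 6] / [3, 4] / [5, 7];  Q = [1, 2, 4] / [3, 5] / [6, 7]
Final shape: (3, 2, 2).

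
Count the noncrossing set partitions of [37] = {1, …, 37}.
C_37 = 45950804324621742364

These noncrossing partitions are counted by the Catalan number C_n = (1/(n + 1)) · C(2n, n). For n = 37: C_37 = (1/38) · C(74, 37) = 1746130564335626209832/38 = 45950804324621742364.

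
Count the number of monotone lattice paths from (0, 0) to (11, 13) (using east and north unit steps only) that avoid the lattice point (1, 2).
Number of paths = 1437996

Total paths from (0, 0) to (11, 13): C(24, 11) = 2496144. Paths through (1, 2): (paths (0, 0) → (1, 2)) × (paths (1, 2) → (11, 13)) = C(3, 1) · C(21, 10) = 3 · 352716 = 1058148. Avoidance count = 2496144 − 1058148 = 1437996.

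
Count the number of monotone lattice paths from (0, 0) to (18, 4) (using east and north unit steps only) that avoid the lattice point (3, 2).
Number of paths = 5955

Total paths from (0, 0) to (18, 4): C(22, 18) = 7315. Paths through (3, 2): (paths (0, 0) → (3, 2)) × (paths (3, 2) → (18, 4)) = C(5, 3) · C(17, 15) = 10 · 136 = 1360. Avoidance count = 7315 − 1360 = 5955.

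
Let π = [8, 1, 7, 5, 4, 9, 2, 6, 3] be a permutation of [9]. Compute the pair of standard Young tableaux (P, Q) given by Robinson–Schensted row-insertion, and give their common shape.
P = [1, 2, 3] / [4, 6] / [5, 9] / [7] / [8];  Q = [1, 3, 6] / [2, 8] / [4, 9] / [5] / [7];  common shape = (3, 2, 2, 1, 1)

Row-insert the values π_1, π_2, … into P one at a time, bumping the leftmost entry strictly greater than the inserted value down to the next row. The recording tableau Q records, in position (i, j), the step at which that cell was added to P.
  Insert 8 (step 1): P = [8];  Q = [1]
  Insert 1 (step 2): P = [1] / [8];  Q = [1] / [2]
  Insert 7 (step 3): P = [1, 7] / [8];  Q = [1, 3] / [2]
  Insert 5 (step 4): P = [1, 5] / [7] / [8];  Q = [1, 3] / [2] / [4]
  Insert 4 (step 5): P = [1, 4] / [5] / [7] / [8];  Q = [1, 3] / [2] / [4] / [5]
  Insert 9 (step 6): P = [1, 4, 9] / [5] / [7] / [8];  Q = [1, 3, 6] / [2] / [4] / [5]
  Insert 2 (step 7): P = [1, 2, 9] / [4] / [5] / [7] / [8];  Q = [1, 3, 6] / [2] / [4] / [5] / [7]
  Insert 6 (step 8): P = [1, 2, 6] / [4, 9] / [5] / [7] / [8];  Q = [1, 3, 6] / [2, 8] / [4] / [5] / [7]
  Insert 3 (step 9): P = [1, 2, 3] / [4, 6] / [5, 9] / [7] / [8];  Q = [1, 3, 6] / [2, 8] / [4, 9] / [5] / [7]
Final shape: (3, 2, 2, 1, 1).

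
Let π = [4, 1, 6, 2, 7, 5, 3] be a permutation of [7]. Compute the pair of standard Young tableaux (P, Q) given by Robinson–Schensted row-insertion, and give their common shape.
P = [1, 2, 3] / [4, 5, 7] / [6];  Q = [1, 3, 5] / [2, 4, 6] / [7];  common shape = (3, 3, 1)

Row-insert the values π_1, π_2, … into P one at a time, bumping the leftmost entry strictly greater than the inserted value down to the next row. The recording tableau Q records, in position (i, j), the step at which that cell was added to P.
  Insert 4 (step 1): P = [4];  Q = [1]
  Insert 1 (step 2): P = [1] / [4];  Q = [1] / [2]
  Insert 6 (step 3): P = [1, 6] / [4];  Q = [1, 3] / [2]
  Insert 2 (step 4): P = [1, 2] / [4, 6];  Q = [1, 3] / [2, 4]
  Insert 7 (step 5): P = [1, 2, 7] / [4, 6];  Q = [1, 3, 5] / [2, 4]
  Insert 5 (step 6): P = [1, 2, 5] / [4, 6, 7];  Q = [1, 3, 5] / [2, 4, 6]
  Insert 3 (step 7): P = [1, 2, 3] / [4, 5, 7] / [6];  Q = [1, 3, 5] / [2, 4, 6] / [7]
Final shape: (3, 3, 1).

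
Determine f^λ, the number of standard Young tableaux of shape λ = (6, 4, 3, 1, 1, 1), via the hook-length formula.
# SYT of shape (6, 4, 3, 1, 1, 1) = 819000

Hook-length formula: f^λ = n! / Π hook(c), product over all cells c of the Young diagram. For λ = (6, 4, 3, 1, 1, 1), n = 16 boxes. Hook lengths by row (left-to-right, top-to-bottom): [11, 7, 6, 4, 2, 1]; [8, 4, 3, 1]; [6, 2, 1]; [3]; [2]; [1]. Product of hooks = 25546752. So f^λ = 16! / 25546752 = 20922789888000 / 25546752 = 819000.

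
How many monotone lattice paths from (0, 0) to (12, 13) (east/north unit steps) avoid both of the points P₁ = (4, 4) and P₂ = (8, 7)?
Number of paths = 2661750

Inclusion–exclusion. Total paths: C(25, 12) = 5200300. Through P₁: C(8, 4)·C(17, 8) = 1701700. Through P₂: C(15, 8)·C(10, 4) = 1351350. Since P₁ is strictly southwest of P₂, a monotone path through both must visit P₁ then P₂; paths through both = C(8, 4)·C(7, 4)·C(10, 4) = 514500. Avoid both = 5200300 − 1701700 − 1351350 + 514500 = 2661750.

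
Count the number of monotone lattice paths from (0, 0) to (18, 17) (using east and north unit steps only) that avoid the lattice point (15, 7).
Number of paths = 4488792066

Total paths from (0, 0) to (18, 17): C(35, 18) = 4537567650. Paths through (15, 7): (paths (0, 0) → (15, 7)) × (paths (15, 7) → (18, 17)) = C(22, 15) · C(13, 3) = 170544 · 286 = 48775584. Avoidance count = 4537567650 − 48775584 = 4488792066.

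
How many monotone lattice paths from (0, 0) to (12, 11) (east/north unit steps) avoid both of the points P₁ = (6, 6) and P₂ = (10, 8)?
Number of paths = 626210

Inclusion–exclusion. Total paths: C(23, 12) = 1352078. Through P₁: C(12, 6)·C(11, 6) = 426888. Through P₂: C(18, 10)·C(5, 2) = 437580. Since P₁ is strictly southwest of P₂, a monotone path through both must visit P₁ then P₂; paths through both = C(12, 6)·C(6, 4)·C(5, 2) = 138600. Avoid both = 1352078 − 426888 − 437580 + 138600 = 626210.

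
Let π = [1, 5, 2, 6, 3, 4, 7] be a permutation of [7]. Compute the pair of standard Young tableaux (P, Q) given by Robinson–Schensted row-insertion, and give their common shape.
P = [1, 2, 3, 4, 7] / [5, 6];  Q = [1, 2, 4, 6, 7] / [3, 5];  common shape = (5, 2)

Row-insert the values π_1, π_2, … into P one at a time, bumping the leftmost entry strictly greater than the inserted value down to the next row. The recording tableau Q records, in position (i, j), the step at which that cell was added to P.
  Insert 1 (step 1): P = [1];  Q = [1]
  Insert 5 (step 2): P = [1, 5];  Q = [1, 2]
  Insert 2 (step 3): P = [1, 2] / [5];  Q = [1, 2] / [3]
  Insert 6 (step 4): P = [1, 2, 6] / [5];  Q = [1, 2, 4] / [3]
  Insert 3 (step 5): P = [1, 2, 3] / [5, 6];  Q = [1, 2, 4] / [3, 5]
  Insert 4 (step 6): P = [1, 2, 3, 4] / [5, 6];  Q = [1, 2, 4, 6] / [3, 5]
  Insert 7 (step 7): P = [1, 2, 3, 4, 7] / [5, 6];  Q = [1, 2, 4, 6, 7] / [3, 5]
Final shape: (5, 2).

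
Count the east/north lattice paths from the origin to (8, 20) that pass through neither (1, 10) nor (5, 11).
Number of paths = 1945317

Inclusion–exclusion. Total paths: C(28, 8) = 3108105. Through P₁: C(11, 1)·C(17, 7) = 213928. Through P₂: C(16, 5)·C(12, 3) = 960960. Since P₁ is strictly southwest of P₂, a monotone path through both must visit P₁ then P₂; paths through both = C(11, 1)·C(5, 4)·C(12, 3) = 12100. Avoid both = 3108105 − 213928 − 960960 + 12100 = 1945317.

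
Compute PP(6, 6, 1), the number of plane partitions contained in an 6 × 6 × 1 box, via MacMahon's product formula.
PP(6, 6, 1) = 924

Evaluate the triple product over i = 1..6, j = 1..6, k = 1..1. The factors are (2/1) · (3/2) · (4/3) · (5/4) · (6/5) · (7/6) · (3/2) · (4/3) · … (36 factors total). The numerators and denominators telescope so the product is an integer; carrying out the multiplication exactly gives PP(6, 6, 1) = 924.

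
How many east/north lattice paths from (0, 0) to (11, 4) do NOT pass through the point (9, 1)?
Number of paths = 1265

Total paths from (0, 0) to (11, 4): C(15, 11) = 1365. Paths through (9, 1): (paths (0, 0) → (9, 1)) × (paths (9, 1) → (11, 4)) = C(10, 9) · C(5, 2) = 10 · 10 = 100. Avoidance count = 1365 − 100 = 1265.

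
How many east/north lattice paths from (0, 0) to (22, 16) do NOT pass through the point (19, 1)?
Number of paths = 22239958110

Total paths from (0, 0) to (22, 16): C(38, 22) = 22239974430. Paths through (19, 1): (paths (0, 0) → (19, 1)) × (paths (19, 1) → (22, 16)) = C(20, 19) · C(18, 3) = 20 · 816 = 16320. Avoidance count = 22239974430 − 16320 = 22239958110.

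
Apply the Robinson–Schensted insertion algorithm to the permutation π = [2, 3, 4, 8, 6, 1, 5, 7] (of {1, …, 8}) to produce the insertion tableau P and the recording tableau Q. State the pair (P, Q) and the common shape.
P = [1, 3, 4, 5, 7] / [2, 6] / [8];  Q = [1, 2, 3, 4, 8] / [5, 7] / [6];  common shape = (5, 2, 1)

Row-insert the values π_1, π_2, … into P one at a time, bumping the leftmost entry strictly greater than the inserted value down to the next row. The recording tableau Q records, in position (i, j), the step at which that cell was added to P.
  Insert 2 (step 1): P = [2];  Q = [1]
  Insert 3 (step 2): P = [2, 3];  Q = [1, 2]
  Insert 4 (step 3): P = [2, 3, 4];  Q = [1, 2, 3]
  Insert 8 (step 4): P = [2, 3, 4, 8];  Q = [1, 2, 3, 4]
  Insert 6 (step 5): P = [2, 3, 4, 6] / [8];  Q = [1, 2, 3, 4] / [5]
  Insert 1 (step 6): P = [1, 3, 4, 6] / [2] / [8];  Q = [1, 2, 3, 4] / [5] / [6]
  Insert 5 (step 7): P = [1, 3, 4, 5] / [2, 6] / [8];  Q = [1, 2, 3, 4] / [5, 7] / [6]
  Insert 7 (step 8): P = [1, 3, 4, 5, 7] / [2, 6] / [8];  Q = [1, 2, 3, 4, 8] / [5, 7] / [6]
Final shape: (5, 2, 1).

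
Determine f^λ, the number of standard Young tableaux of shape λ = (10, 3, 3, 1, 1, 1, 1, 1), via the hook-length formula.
# SYT of shape (10, 3, 3, 1, 1, 1, 1, 1) = 52284960

Hook-length formula: f^λ = n! / Π hook(c), product over all cells c of the Young diagram. For λ = (10, 3, 3, 1, 1, 1, 1, 1), n = 21 boxes. Hook lengths by row (left-to-right, top-to-bottom): [17, 11, 10, 7, 6, 5, 4, 3, 2, 1]; [9, 3, 2]; [8, 2, 1]; [5]; [4]; [3]; [2]; [1]. Product of hooks = 977163264000. So f^λ = 21! / 977163264000 = 51090942171709440000 / 977163264000 = 52284960.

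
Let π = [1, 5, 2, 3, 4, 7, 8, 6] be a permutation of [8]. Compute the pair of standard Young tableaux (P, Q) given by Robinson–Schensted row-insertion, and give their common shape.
P = [1, 2, 3, 4, 6, 8] / [5, 7];  Q = [1, 2, 4, 5, 6, 7] / [3, 8];  common shape = (6, 2)

Row-insert the values π_1, π_2, … into P one at a time, bumping the leftmost entry strictly greater than the inserted value down to the next row. The recording tableau Q records, in position (i, j), the step at which that cell was added to P.
  Insert 1 (step 1): P = [1];  Q = [1]
  Insert 5 (step 2): P = [1, 5];  Q = [1, 2]
  Insert 2 (step 3): P = [1, 2] / [5];  Q = [1, 2] / [3]
  Insert 3 (step 4): P = [1, 2, 3] / [5];  Q = [1, 2, 4] / [3]
  Insert 4 (step 5): P = [1, 2, 3, 4] / [5];  Q = [1, 2, 4, 5] / [3]
  Insert 7 (step 6): P = [1, 2, 3, 4, 7] / [5];  Q = [1, 2, 4, 5, 6] / [3]
  Insert 8 (step 7): P = [1, 2, 3, 4, 7, 8] / [5];  Q = [1, 2, 4, 5, 6, 7] / [3]
  Insert 6 (step 8): P = [1, 2, 3, 4, 6, 8] / [5, 7];  Q = [1, 2, 4, 5, 6, 7] / [3, 8]
Final shape: (6, 2).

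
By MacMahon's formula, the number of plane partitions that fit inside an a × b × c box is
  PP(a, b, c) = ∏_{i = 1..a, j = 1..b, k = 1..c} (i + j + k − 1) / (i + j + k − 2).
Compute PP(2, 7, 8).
PP(2, 7, 8) = 9202050

Evaluate the triple product over i = 1..2, j = 1..7, k = 1..8. The factors are (2/1) · (3/2) · (4/3) · (5/4) · (6/5) · (7/6) · (8/7) · (9/8) · … (112 factors total). The numerators and denominators telescope so the product is an integer; carrying out the multiplication exactly gives PP(2, 7, 8) = 9202050.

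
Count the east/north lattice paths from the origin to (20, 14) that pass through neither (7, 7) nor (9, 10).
Number of paths = 1046677830

Inclusion–exclusion. Total paths: C(34, 20) = 1391975640. Through P₁: C(14, 7)·C(20, 13) = 266048640. Through P₂: C(19, 9)·C(15, 11) = 126095970. Since P₁ is strictly southwest of P₂, a monotone path through both must visit P₁ then P₂; paths through both = C(14, 7)·C(5, 2)·C(15, 11) = 46846800. Avoid both = 1391975640 − 266048640 − 126095970 + 46846800 = 1046677830.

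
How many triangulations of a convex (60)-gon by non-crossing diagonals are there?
C_58 = 104088460289122304033498318812080

These polygon triangulations are counted by the Catalan number C_n = (1/(n + 1)) · C(2n, n). For n = 58: C_58 = (1/59) · C(116, 58) = 6141219157058215937976400809912720/59 = 104088460289122304033498318812080.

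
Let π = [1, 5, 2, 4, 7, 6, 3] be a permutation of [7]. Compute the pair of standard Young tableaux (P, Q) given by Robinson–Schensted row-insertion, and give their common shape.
P = [1, 2, 3, 6] / [4, 7] / [5];  Q = [1, 2, 4, 5] / [3, 6] / [7];  common shape = (4, 2, 1)

Row-insert the values π_1, π_2, … into P one at a time, bumping the leftmost entry strictly greater than the inserted value down to the next row. The recording tableau Q records, in position (i, j), the step at which that cell was added to P.
  Insert 1 (step 1): P = [1];  Q = [1]
  Insert 5 (step 2): P = [1, 5];  Q = [1, 2]
  Insert 2 (step 3): P = [1, 2] / [5];  Q = [1, 2] / [3]
  Insert 4 (step 4): P = [1, 2, 4] / [5];  Q = [1, 2, 4] / [3]
  Insert 7 (step 5): P = [1, 2, 4, 7] / [5];  Q = [1, 2, 4, 5] / [3]
  Insert 6 (step 6): P = [1, 2, 4, 6] / [5, 7];  Q = [1, 2, 4, 5] / [3, 6]
  Insert 3 (step 7): P = [1, 2, 3, 6] / [4, 7] / [5];  Q = [1, 2, 4, 5] / [3, 6] / [7]
Final shape: (4, 2, 1).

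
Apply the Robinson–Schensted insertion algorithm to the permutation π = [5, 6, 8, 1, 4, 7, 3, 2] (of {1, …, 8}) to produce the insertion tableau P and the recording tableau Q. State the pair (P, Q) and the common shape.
P = [1, 2, 7] / [3, 6, 8] / [4] / [5];  Q = [1, 2, 3] / [4, 5, 6] / [7] / [8];  common shape = (3, 3, 1, 1)

Row-insert the values π_1, π_2, … into P one at a time, bumping the leftmost entry strictly greater than the inserted value down to the next row. The recording tableau Q records, in position (i, j), the step at which that cell was added to P.
  Insert 5 (step 1): P = [5];  Q = [1]
  Insert 6 (step 2): P = [5, 6];  Q = [1, 2]
  Insert 8 (step 3): P = [5, 6, 8];  Q = [1, 2, 3]
  Insert 1 (step 4): P = [1, 6, 8] / [5];  Q = [1, 2, 3] / [4]
  Insert 4 (step 5): P = [1, 4, 8] / [5, 6];  Q = [1, 2, 3] / [4, 5]
  Insert 7 (step 6): P = [1, 4, 7] / [5, 6, 8];  Q = [1, 2, 3] / [4, 5, 6]
  Insert 3 (step 7): P = [1, 3, 7] / [4, 6, 8] / [5];  Q = [1, 2, 3] / [4, 5, 6] / [7]
  Insert 2 (step 8): P = [1, 2, 7] / [3, 6, 8] / [4] / [5];  Q = [1, 2, 3] / [4, 5, 6] / [7] / [8]
Final shape: (3, 3, 1, 1).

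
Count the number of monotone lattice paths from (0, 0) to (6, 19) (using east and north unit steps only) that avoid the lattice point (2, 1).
Number of paths = 155155

Total paths from (0, 0) to (6, 19): C(25, 6) = 177100. Paths through (2, 1): (paths (0, 0) → (2, 1)) × (paths (2, 1) → (6, 19)) = C(3, 2) · C(22, 4) = 3 · 7315 = 21945. Avoidance count = 177100 − 21945 = 155155.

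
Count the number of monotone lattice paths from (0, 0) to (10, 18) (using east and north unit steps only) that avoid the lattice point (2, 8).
Number of paths = 11154000

Total paths from (0, 0) to (10, 18): C(28, 10) = 13123110. Paths through (2, 8): (paths (0, 0) → (2, 8)) × (paths (2, 8) → (10, 18)) = C(10, 2) · C(18, 8) = 45 · 43758 = 1969110. Avoidance count = 13123110 − 1969110 = 11154000.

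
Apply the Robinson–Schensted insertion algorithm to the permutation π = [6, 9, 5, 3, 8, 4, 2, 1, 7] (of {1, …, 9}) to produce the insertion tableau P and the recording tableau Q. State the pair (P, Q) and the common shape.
P = [1, 4, 7] / [2, 8] / [3, 9] / [5] / [6];  Q = [1, 2, 9] / [3, 5] / [4, 6] / [7] / [8];  common shape = (3, 2, 2, 1, 1)

Row-insert the values π_1, π_2, … into P one at a time, bumping the leftmost entry strictly greater than the inserted value down to the next row. The recording tableau Q records, in position (i, j), the step at which that cell was added to P.
  Insert 6 (step 1): P = [6];  Q = [1]
  Insert 9 (step 2): P = [6, 9];  Q = [1, 2]
  Insert 5 (step 3): P = [5, 9] / [6];  Q = [1, 2] / [3]
  Insert 3 (step 4): P = [3, 9] / [5] / [6];  Q = [1, 2] / [3] / [4]
  Insert 8 (step 5): P = [3, 8] / [5, 9] / [6];  Q = [1, 2] / [3, 5] / [4]
  Insert 4 (step 6): P = [3, 4] / [5, 8] / [6, 9];  Q = [1, 2] / [3, 5] / [4, 6]
  Insert 2 (step 7): P = [2, 4] / [3, 8] / [5, 9] / [6];  Q = [1, 2] / [3, 5] / [4, 6] / [7]
  Insert 1 (step 8): P = [1, 4] / [2, 8] / [3, 9] / [5] / [6];  Q = [1, 2] / [3, 5] / [4, 6] / [7] / [8]
  Insert 7 (step 9): P = [1, 4, 7] / [2, 8] / [3, 9] / [5] / [6];  Q = [1, 2, 9] / [3, 5] / [4, 6] / [7] / [8]
Final shape: (3, 2, 2, 1, 1).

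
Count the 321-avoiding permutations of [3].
C_3 = 5

These 321-avoiding permutations are counted by the Catalan number C_n = (1/(n + 1)) · C(2n, n). For n = 3: C_3 = (1/4) · C(6, 3) = 20/4 = 5.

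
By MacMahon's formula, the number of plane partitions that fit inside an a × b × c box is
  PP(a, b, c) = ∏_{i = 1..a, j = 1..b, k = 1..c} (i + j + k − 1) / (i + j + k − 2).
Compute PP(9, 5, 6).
PP(9, 5, 6) = 72261531710368

Evaluate the triple product over i = 1..9, j = 1..5, k = 1..6. The factors are (2/1) · (3/2) · (4/3) · (5/4) · (6/5) · (7/6) · (3/2) · (4/3) · … (270 factors total). The numerators and denominators telescope so the product is an integer; carrying out the multiplication exactly gives PP(9, 5, 6) = 72261531710368.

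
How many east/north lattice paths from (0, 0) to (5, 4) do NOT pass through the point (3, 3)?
Number of paths = 66

Total paths from (0, 0) to (5, 4): C(9, 5) = 126. Paths through (3, 3): (paths (0, 0) → (3, 3)) × (paths (3, 3) → (5, 4)) = C(6, 3) · C(3, 2) = 20 · 3 = 60. Avoidance count = 126 − 60 = 66.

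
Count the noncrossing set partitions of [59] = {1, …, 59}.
C_59 = 405944995127576985730643443367112

These noncrossing partitions are counted by the Catalan number C_n = (1/(n + 1)) · C(2n, n). For n = 59: C_59 = (1/60) · C(118, 59) = 24356699707654619143838606602026720/60 = 405944995127576985730643443367112.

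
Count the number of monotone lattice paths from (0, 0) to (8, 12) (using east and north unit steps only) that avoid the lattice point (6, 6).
Number of paths = 100098

Total paths from (0, 0) to (8, 12): C(20, 8) = 125970. Paths through (6, 6): (paths (0, 0) → (6, 6)) × (paths (6, 6) → (8, 12)) = C(12, 6) · C(8, 2) = 924 · 28 = 25872. Avoidance count = 125970 − 25872 = 100098.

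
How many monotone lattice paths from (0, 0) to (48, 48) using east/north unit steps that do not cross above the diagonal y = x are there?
C_48 = 131327898242169365477991900

These NE paths below the diagonal are counted by the Catalan number C_n = (1/(n + 1)) · C(2n, n). For n = 48: C_48 = (1/49) · C(96, 48) = 6435067013866298908421603100/49 = 131327898242169365477991900.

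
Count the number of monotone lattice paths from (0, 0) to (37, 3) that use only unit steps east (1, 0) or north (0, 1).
Number of paths = 9880

A monotone lattice path from (0, 0) to (37, 3) consists of 37 east steps and 3 north steps in some order, so it is determined by which 37 of the 40 steps are east. The count is C(40, 37) = 9880.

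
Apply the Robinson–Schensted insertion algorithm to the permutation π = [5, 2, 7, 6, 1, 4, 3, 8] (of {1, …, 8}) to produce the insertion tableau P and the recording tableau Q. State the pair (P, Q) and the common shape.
P = [1, 3, 8] / [2, 4] / [5, 6] / [7];  Q = [1, 3, 8] / [2, 4] / [5, 6] / [7];  common shape = (3, 2, 2, 1)

Row-insert the values π_1, π_2, … into P one at a time, bumping the leftmost entry strictly greater than the inserted value down to the next row. The recording tableau Q records, in position (i, j), the step at which that cell was added to P.
  Insert 5 (step 1): P = [5];  Q = [1]
  Insert 2 (step 2): P = [2] / [5];  Q = [1] / [2]
  Insert 7 (step 3): P = [2, 7] / [5];  Q = [1, 3] / [2]
  Insert 6 (step 4): P = [2, 6] / [5, 7];  Q = [1, 3] / [2, 4]
  Insert 1 (step 5): P = [1, 6] / [2, 7] / [5];  Q = [1, 3] / [2, 4] / [5]
  Insert 4 (step 6): P = [1, 4] / [2, 6] / [5, 7];  Q = [1, 3] / [2, 4] / [5, 6]
  Insert 3 (step 7): P = [1, 3] / [2, 4] / [5, 6] / [7];  Q = [1, 3] / [2, 4] / [5, 6] / [7]
  Insert 8 (step 8): P = [1, 3, 8] / [2, 4] / [5, 6] / [7];  Q = [1, 3, 8] / [2, 4] / [5, 6] / [7]
Final shape: (3, 2, 2, 1).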